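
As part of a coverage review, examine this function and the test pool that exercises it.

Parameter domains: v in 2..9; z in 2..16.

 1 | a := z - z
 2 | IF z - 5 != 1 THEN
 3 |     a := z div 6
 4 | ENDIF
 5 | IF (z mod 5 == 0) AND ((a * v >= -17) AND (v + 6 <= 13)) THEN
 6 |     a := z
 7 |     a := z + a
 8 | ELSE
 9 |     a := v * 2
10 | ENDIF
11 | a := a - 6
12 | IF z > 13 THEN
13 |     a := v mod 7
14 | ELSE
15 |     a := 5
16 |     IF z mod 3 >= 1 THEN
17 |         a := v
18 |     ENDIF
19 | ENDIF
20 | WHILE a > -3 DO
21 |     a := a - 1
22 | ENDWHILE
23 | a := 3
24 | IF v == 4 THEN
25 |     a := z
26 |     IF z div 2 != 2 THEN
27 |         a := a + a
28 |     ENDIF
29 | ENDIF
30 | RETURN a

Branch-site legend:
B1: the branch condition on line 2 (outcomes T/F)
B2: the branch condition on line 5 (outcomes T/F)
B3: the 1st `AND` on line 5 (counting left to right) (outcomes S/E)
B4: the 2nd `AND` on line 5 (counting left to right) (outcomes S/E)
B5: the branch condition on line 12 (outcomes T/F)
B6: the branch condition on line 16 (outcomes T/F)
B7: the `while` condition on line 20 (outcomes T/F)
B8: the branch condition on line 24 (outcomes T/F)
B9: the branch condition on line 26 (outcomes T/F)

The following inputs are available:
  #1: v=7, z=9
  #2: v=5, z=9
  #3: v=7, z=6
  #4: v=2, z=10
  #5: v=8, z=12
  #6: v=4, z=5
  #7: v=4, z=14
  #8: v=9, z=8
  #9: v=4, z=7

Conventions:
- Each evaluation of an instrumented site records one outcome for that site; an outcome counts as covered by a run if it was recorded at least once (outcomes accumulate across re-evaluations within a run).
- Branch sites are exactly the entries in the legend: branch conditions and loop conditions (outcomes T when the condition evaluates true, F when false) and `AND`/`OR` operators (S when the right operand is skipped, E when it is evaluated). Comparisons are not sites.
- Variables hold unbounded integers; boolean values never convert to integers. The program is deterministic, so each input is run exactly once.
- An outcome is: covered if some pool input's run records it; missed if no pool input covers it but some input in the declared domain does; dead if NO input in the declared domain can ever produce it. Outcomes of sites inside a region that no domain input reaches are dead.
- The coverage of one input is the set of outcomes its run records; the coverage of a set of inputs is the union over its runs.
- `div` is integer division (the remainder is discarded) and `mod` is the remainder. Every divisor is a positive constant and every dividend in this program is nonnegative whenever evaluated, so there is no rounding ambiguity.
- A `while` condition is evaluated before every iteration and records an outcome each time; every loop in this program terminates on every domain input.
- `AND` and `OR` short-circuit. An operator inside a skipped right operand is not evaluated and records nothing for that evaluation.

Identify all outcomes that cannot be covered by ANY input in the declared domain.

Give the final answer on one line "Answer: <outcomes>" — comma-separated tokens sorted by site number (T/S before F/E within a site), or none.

exhaustive pass over the 120-input domain:
  B4=S: zero occurrences over every domain input -> dead
  reachable outcomes have witnesses, e.g. B1=T (e.g. v=2, z=2), B1=F (e.g. v=2, z=6), B2=T (e.g. v=2, z=5), B2=F (e.g. v=2, z=2)

Answer: B4=S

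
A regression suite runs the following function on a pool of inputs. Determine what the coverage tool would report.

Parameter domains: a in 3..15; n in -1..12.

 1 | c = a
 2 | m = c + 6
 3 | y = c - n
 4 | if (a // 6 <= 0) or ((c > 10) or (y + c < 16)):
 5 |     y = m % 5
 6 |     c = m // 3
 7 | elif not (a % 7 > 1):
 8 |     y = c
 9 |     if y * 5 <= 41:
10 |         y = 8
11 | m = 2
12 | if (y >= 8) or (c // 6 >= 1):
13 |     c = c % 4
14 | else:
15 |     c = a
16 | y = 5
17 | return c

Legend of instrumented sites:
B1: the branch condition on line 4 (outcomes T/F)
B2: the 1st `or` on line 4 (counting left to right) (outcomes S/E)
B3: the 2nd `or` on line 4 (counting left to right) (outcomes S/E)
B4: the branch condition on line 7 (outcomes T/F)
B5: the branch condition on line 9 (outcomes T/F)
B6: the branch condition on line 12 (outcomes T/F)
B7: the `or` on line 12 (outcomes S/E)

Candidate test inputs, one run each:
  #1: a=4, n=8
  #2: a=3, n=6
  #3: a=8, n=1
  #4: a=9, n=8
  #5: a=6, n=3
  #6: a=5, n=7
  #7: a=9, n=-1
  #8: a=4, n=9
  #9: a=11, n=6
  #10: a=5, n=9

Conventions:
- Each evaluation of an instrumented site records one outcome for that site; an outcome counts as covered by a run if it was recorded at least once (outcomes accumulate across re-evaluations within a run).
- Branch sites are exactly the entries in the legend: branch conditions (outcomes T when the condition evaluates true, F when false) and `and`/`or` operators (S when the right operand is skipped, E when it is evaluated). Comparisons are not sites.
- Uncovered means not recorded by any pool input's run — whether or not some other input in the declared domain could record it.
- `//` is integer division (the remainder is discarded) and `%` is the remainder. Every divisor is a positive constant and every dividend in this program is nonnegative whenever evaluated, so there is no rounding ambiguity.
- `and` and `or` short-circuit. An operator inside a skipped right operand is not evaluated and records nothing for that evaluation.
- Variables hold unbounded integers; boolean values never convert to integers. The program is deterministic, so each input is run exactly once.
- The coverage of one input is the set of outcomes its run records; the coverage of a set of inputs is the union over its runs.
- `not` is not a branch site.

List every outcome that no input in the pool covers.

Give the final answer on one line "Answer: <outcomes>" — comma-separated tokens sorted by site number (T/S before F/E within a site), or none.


input #1, a=4, n=8: outcomes B1=T, B2=S, B6=F, B7=E
input #2, a=3, n=6: outcomes B1=T, B2=S, B6=F, B7=E
input #3, a=8, n=1: outcomes B1=T, B2=E, B3=E, B6=F, B7=E
input #4, a=9, n=8: outcomes B1=T, B2=E, B3=E, B6=F, B7=E
input #5, a=6, n=3: outcomes B1=T, B2=E, B3=E, B6=F, B7=E
input #6, a=5, n=7: outcomes B1=T, B2=S, B6=F, B7=E
input #7, a=9, n=-1: outcomes B1=F, B2=E, B3=E, B4=F, B6=T, B7=S
input #8, a=4, n=9: outcomes B1=T, B2=S, B6=F, B7=E
input #9, a=11, n=6: outcomes B1=T, B2=E, B3=S, B6=F, B7=E
input #10, a=5, n=9: outcomes B1=T, B2=S, B6=F, B7=E
union over the pool: B1=T, B1=F, B2=S, B2=E, B3=S, B3=E, B4=F, B6=T, B6=F, B7=S, B7=E
uncovered (3 of 14): B4=T, B5=T, B5=F
Answer: B4=T, B5=T, B5=F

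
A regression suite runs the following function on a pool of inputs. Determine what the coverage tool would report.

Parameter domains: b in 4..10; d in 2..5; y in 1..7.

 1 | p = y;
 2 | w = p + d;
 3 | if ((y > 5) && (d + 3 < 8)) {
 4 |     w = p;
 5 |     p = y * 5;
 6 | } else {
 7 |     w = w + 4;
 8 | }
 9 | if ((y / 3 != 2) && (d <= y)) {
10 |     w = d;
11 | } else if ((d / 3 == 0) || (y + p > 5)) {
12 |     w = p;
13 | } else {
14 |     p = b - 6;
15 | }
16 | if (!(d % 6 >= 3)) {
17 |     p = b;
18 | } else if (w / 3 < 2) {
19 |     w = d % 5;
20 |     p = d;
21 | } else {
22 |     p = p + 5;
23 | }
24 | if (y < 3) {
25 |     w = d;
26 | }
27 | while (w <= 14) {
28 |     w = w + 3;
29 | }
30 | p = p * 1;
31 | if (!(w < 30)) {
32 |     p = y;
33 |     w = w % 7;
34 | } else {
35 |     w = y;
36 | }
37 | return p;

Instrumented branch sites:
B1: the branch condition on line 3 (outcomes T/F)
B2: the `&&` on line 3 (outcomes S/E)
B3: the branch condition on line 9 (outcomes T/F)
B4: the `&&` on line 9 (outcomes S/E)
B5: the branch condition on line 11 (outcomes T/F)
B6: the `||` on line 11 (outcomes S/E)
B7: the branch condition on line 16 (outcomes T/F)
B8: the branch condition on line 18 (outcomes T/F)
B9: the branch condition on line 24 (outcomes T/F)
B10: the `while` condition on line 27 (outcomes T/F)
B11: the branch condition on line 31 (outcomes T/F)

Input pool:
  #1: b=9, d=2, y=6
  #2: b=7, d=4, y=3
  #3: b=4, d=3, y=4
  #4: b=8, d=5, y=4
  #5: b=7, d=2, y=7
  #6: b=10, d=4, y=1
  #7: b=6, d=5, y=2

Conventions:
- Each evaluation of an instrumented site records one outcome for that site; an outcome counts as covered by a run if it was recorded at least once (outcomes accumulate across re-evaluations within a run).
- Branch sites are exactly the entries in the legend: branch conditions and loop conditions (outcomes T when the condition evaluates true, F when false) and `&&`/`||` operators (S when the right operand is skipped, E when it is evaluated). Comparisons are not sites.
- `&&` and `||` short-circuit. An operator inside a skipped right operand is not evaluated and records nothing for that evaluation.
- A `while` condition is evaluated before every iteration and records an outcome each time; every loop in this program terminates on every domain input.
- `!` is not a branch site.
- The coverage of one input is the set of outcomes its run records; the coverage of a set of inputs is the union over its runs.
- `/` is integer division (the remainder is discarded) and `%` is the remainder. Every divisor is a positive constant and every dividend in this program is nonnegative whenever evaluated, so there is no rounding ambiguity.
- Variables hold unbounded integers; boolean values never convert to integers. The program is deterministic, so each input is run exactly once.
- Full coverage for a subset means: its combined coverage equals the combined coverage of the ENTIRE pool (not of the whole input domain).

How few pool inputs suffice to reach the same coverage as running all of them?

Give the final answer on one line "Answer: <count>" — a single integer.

input #1, b=9, d=2, y=6: events B2->E, B1->T, B4->S, B3->F, B6->S, B5->T, B7->T, B9->F, B10->F, B11->T; outcomes B1=T, B2=E, B3=F, B4=S, B5=T, B6=S, B7=T, B9=F, B10=F, B11=T
input #2, b=7, d=4, y=3: events B2->S, B1->F, B4->E, B3->F, B6->E, B5->T, B7->F, B8->T, B9->F, B10->T, B10->T, B10->T, B10->T, B10->F, ...; outcomes B1=F, B2=S, B3=F, B4=E, B5=T, B6=E, B7=F, B8=T, B9=F, B10=T, B10=F, B11=F
input #3, b=4, d=3, y=4: events B2->S, B1->F, B4->E, B3->T, B7->F, B8->T, B9->F, B10->T, B10->T, B10->T, B10->T, B10->F, B11->F; outcomes B1=F, B2=S, B3=T, B4=E, B7=F, B8=T, B9=F, B10=T, B10=F, B11=F
input #4, b=8, d=5, y=4: events B2->S, B1->F, B4->E, B3->F, B6->E, B5->T, B7->F, B8->T, B9->F, B10->T, B10->T, B10->T, B10->T, B10->T, ...; outcomes B1=F, B2=S, B3=F, B4=E, B5=T, B6=E, B7=F, B8=T, B9=F, B10=T, B10=F, B11=F
input #5, b=7, d=2, y=7: events B2->E, B1->T, B4->S, B3->F, B6->S, B5->T, B7->T, B9->F, B10->F, B11->T; outcomes B1=T, B2=E, B3=F, B4=S, B5=T, B6=S, B7=T, B9=F, B10=F, B11=T
input #6, b=10, d=4, y=1: events B2->S, B1->F, B4->E, B3->F, B6->E, B5->F, B7->F, B8->F, B9->T, B10->T, B10->T, B10->T, B10->T, B10->F, ...; outcomes B1=F, B2=S, B3=F, B4=E, B5=F, B6=E, B7=F, B8=F, B9=T, B10=T, B10=F, B11=F
input #7, b=6, d=5, y=2: events B2->S, B1->F, B4->E, B3->F, B6->E, B5->F, B7->F, B8->F, B9->T, B10->T, B10->T, B10->T, B10->T, B10->F, ...; outcomes B1=F, B2=S, B3=F, B4=E, B5=F, B6=E, B7=F, B8=F, B9=T, B10=T, B10=F, B11=F
pool-wide coverage (22 outcomes): B1=T, B1=F, B2=S, B2=E, B3=T, B3=F, B4=S, B4=E, B5=T, B5=F, B6=S, B6=E, B7=T, B7=F, B8=T, B8=F, B9=T, B9=F, B10=T, B10=F, B11=T, B11=F
every size-1 subset falls short of the 22 outcomes (best: 12/22)
every size-2 subset falls short of the 22 outcomes (best: 20/22)
at size 3, {1, 3, 6} reaches all 22 outcomes; every lexicographically earlier size-3 subset fails

Answer: 3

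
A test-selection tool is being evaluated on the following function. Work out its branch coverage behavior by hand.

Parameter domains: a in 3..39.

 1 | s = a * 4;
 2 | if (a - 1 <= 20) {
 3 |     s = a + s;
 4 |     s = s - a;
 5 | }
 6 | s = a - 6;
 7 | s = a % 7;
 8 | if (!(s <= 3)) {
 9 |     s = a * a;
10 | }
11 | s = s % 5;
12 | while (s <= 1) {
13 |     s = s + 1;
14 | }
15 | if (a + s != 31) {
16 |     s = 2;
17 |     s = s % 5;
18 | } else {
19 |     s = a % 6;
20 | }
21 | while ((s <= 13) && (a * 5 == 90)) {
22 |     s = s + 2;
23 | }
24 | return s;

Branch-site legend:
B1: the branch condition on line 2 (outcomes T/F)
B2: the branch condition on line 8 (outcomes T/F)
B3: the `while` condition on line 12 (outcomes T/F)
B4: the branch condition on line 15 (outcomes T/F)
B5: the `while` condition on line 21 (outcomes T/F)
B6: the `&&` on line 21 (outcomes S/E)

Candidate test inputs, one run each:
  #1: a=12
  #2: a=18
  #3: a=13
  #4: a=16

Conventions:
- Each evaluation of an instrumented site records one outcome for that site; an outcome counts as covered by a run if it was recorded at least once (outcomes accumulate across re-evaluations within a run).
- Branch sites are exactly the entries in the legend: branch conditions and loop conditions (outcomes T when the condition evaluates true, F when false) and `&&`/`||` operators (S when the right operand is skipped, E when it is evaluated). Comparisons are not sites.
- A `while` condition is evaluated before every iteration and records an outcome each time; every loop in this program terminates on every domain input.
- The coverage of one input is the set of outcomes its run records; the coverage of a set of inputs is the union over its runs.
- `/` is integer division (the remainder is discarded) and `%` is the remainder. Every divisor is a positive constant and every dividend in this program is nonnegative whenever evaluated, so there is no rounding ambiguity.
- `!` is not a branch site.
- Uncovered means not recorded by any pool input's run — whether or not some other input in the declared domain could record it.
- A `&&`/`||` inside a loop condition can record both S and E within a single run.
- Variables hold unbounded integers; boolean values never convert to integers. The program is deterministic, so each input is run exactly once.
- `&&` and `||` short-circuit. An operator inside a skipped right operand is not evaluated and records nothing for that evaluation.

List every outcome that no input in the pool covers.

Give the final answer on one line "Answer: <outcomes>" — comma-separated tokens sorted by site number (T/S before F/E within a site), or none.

run #1 (a=12) runs B1->T, B2->T, B3->F, B4->T, B6->E, B5->F; records B1=T, B2=T, B3=F, B4=T, B5=F, B6=E
run #2 (a=18) runs B1->T, B2->T, B3->F, B4->T, B6->E, B5->T, B6->E, B5->T, B6->E, B5->T, B6->E, B5->T, B6->E, B5->T, ...; records B1=T, B2=T, B3=F, B4=T, B5=T, B5=F, B6=S, B6=E
run #3 (a=13) runs B1->T, B2->T, B3->F, B4->T, B6->E, B5->F; records B1=T, B2=T, B3=F, B4=T, B5=F, B6=E
run #4 (a=16) runs B1->T, B2->F, B3->F, B4->T, B6->E, B5->F; records B1=T, B2=F, B3=F, B4=T, B5=F, B6=E
union over the pool: B1=T, B2=T, B2=F, B3=F, B4=T, B5=T, B5=F, B6=S, B6=E
uncovered (3 of 12): B1=F, B3=T, B4=F

Answer: B1=F, B3=T, B4=F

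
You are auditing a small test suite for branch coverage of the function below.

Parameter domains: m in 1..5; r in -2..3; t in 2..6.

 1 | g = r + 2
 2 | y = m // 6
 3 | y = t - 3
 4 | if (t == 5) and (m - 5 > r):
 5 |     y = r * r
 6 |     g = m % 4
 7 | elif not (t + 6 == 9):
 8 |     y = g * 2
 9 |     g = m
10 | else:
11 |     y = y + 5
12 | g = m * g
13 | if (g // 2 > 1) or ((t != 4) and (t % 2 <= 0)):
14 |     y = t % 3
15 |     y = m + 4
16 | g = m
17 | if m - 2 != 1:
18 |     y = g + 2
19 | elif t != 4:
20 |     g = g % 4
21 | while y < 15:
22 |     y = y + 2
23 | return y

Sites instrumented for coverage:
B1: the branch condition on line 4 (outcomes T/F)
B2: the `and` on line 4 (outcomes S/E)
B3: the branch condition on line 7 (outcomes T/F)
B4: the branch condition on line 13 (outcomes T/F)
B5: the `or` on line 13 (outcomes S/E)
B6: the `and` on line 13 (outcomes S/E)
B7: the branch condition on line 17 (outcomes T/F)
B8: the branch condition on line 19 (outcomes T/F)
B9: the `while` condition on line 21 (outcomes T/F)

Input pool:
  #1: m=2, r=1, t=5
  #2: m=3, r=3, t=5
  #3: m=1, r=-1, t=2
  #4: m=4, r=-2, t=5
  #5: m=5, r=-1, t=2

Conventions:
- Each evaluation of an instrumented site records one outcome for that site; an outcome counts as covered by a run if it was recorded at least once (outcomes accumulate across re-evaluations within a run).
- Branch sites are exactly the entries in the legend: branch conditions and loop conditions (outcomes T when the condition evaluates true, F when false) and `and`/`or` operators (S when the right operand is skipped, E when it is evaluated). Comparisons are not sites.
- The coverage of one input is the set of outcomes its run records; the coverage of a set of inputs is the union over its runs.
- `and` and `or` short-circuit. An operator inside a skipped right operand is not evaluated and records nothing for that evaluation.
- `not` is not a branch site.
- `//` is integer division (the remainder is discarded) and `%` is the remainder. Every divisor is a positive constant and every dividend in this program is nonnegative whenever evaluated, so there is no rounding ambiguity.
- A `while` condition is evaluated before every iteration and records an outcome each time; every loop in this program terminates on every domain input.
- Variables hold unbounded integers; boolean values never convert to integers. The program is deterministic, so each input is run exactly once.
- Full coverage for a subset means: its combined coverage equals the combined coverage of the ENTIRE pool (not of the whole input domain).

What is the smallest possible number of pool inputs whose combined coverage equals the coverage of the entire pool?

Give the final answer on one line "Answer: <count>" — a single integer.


input #1 (m=2, r=1, t=5): events B2->E, B1->F, B3->T, B5->S, B4->T, B7->T, B9->T, B9->T, B9->T, B9->T, B9->T, B9->T, B9->F; covers B1=F, B2=E, B3=T, B4=T, B5=S, B7=T, B9=T, B9=F
input #2 (m=3, r=3, t=5): events B2->E, B1->F, B3->T, B5->S, B4->T, B7->F, B8->T, B9->T, B9->T, B9->T, B9->T, B9->F; covers B1=F, B2=E, B3=T, B4=T, B5=S, B7=F, B8=T, B9=T, B9=F
input #3 (m=1, r=-1, t=2): events B2->S, B1->F, B3->T, B5->E, B6->E, B4->T, B7->T, B9->T, B9->T, B9->T, B9->T, B9->T, B9->T, B9->F; covers B1=F, B2=S, B3=T, B4=T, B5=E, B6=E, B7=T, B9=T, B9=F
input #4 (m=4, r=-2, t=5): events B2->E, B1->T, B5->E, B6->E, B4->F, B7->T, B9->T, B9->T, B9->T, B9->T, B9->T, B9->F; covers B1=T, B2=E, B4=F, B5=E, B6=E, B7=T, B9=T, B9=F
input #5 (m=5, r=-1, t=2): events B2->S, B1->F, B3->T, B5->S, B4->T, B7->T, B9->T, B9->T, B9->T, B9->T, B9->F; covers B1=F, B2=S, B3=T, B4=T, B5=S, B7=T, B9=T, B9=F
together the pool reaches 15 outcomes: B1=T, B1=F, B2=S, B2=E, B3=T, B4=T, B4=F, B5=S, B5=E, B6=E, B7=T, B7=F, B8=T, B9=T, B9=F
checked all size-1 subsets: none covers 15 outcomes (max 9/15)
checked all size-2 subsets: none covers 15 outcomes (max 14/15)
size 3: inputs {2, 3, 4} cover all 15 outcomes, and no lexicographically smaller subset of this size does
Answer: 3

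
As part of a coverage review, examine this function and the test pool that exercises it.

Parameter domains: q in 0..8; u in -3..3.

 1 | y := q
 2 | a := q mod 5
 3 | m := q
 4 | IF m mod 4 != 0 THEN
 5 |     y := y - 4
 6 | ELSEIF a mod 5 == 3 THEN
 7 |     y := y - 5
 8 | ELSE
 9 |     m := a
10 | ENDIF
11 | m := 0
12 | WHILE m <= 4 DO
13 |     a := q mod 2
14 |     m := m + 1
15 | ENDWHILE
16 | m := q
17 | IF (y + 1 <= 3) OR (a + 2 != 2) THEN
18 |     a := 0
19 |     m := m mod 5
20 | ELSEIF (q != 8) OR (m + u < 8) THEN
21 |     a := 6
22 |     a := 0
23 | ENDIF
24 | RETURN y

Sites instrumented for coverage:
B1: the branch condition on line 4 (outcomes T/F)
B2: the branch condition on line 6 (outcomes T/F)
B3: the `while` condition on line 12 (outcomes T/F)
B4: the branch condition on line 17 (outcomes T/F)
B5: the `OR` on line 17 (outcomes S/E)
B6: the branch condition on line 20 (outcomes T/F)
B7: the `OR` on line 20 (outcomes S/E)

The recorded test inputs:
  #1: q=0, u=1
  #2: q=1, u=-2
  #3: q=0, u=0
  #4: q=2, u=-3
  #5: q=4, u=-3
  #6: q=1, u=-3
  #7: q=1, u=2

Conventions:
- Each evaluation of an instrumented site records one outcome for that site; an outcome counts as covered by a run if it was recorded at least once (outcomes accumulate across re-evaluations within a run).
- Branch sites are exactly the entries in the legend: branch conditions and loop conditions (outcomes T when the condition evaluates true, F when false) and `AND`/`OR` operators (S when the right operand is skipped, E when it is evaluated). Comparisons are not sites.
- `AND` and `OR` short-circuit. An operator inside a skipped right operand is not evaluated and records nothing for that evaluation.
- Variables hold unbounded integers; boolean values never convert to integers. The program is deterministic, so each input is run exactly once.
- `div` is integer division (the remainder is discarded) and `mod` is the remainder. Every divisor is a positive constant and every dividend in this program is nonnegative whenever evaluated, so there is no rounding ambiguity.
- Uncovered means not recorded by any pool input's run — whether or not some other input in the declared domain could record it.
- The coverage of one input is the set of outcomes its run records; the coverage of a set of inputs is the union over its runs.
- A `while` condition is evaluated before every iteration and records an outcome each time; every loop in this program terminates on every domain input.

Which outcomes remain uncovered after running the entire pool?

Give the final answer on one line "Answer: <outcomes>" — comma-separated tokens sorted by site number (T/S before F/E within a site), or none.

run #1 (q=0, u=1) runs B1->F, B2->F, B3->T, B3->T, B3->T, B3->T, B3->T, B3->F, B5->S, B4->T; records B1=F, B2=F, B3=T, B3=F, B4=T, B5=S
run #2 (q=1, u=-2) runs B1->T, B3->T, B3->T, B3->T, B3->T, B3->T, B3->F, B5->S, B4->T; records B1=T, B3=T, B3=F, B4=T, B5=S
run #3 (q=0, u=0) runs B1->F, B2->F, B3->T, B3->T, B3->T, B3->T, B3->T, B3->F, B5->S, B4->T; records B1=F, B2=F, B3=T, B3=F, B4=T, B5=S
run #4 (q=2, u=-3) runs B1->T, B3->T, B3->T, B3->T, B3->T, B3->T, B3->F, B5->S, B4->T; records B1=T, B3=T, B3=F, B4=T, B5=S
run #5 (q=4, u=-3) runs B1->F, B2->F, B3->T, B3->T, B3->T, B3->T, B3->T, B3->F, B5->E, B4->F, B7->S, B6->T; records B1=F, B2=F, B3=T, B3=F, B4=F, B5=E, B6=T, B7=S
run #6 (q=1, u=-3) runs B1->T, B3->T, B3->T, B3->T, B3->T, B3->T, B3->F, B5->S, B4->T; records B1=T, B3=T, B3=F, B4=T, B5=S
run #7 (q=1, u=2) runs B1->T, B3->T, B3->T, B3->T, B3->T, B3->T, B3->F, B5->S, B4->T; records B1=T, B3=T, B3=F, B4=T, B5=S
union over the pool: B1=T, B1=F, B2=F, B3=T, B3=F, B4=T, B4=F, B5=S, B5=E, B6=T, B7=S
uncovered (3 of 14): B2=T, B6=F, B7=E

Answer: B2=T, B6=F, B7=E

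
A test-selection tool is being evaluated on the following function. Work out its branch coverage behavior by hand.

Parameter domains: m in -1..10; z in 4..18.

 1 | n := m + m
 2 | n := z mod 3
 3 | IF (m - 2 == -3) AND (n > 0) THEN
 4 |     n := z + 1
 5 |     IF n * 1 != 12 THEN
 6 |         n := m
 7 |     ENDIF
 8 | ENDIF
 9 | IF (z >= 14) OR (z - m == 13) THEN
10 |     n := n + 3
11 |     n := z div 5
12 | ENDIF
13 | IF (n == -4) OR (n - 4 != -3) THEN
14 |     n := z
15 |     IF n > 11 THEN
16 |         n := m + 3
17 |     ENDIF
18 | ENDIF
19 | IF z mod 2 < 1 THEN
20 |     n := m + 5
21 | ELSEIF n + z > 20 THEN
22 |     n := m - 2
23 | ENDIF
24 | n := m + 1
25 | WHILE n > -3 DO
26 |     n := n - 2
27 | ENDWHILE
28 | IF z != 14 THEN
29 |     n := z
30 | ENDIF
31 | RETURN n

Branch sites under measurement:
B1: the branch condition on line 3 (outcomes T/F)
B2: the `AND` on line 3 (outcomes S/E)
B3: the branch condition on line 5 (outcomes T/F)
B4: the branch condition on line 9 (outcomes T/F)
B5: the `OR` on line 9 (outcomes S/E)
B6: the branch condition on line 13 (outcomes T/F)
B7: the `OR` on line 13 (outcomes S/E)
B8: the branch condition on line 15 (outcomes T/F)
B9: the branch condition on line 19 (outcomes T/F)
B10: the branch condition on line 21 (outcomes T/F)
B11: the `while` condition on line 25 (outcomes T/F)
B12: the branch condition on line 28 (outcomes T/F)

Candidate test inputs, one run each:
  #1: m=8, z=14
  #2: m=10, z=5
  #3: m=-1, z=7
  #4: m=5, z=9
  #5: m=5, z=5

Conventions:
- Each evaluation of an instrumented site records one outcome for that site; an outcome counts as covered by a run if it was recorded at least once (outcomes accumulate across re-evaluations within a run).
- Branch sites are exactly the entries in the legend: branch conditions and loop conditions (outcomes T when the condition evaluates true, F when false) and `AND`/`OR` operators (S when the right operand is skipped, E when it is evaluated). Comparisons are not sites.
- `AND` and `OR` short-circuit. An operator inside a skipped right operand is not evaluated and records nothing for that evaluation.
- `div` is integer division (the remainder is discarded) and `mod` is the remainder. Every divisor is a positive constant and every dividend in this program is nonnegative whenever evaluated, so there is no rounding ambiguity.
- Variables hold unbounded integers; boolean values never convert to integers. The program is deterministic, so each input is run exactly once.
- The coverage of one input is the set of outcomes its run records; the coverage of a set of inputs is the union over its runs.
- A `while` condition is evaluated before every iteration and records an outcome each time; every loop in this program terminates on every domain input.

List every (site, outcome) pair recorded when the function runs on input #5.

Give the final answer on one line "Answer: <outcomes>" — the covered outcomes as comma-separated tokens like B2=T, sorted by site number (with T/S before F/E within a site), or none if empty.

Tracing the run of input #5 (m=5, z=5):
  B2->S, B1->F, B5->E, B4->F, B7->E, B6->T, B8->F, B9->F, B10->F, B11->T
  B11->T, B11->T, B11->T, B11->T, B11->F, B12->T
distinct outcomes covered: B1=F, B2=S, B4=F, B5=E, B6=T, B7=E, B8=F, B9=F, B10=F, B11=T, B11=F, B12=T

Answer: B1=F, B2=S, B4=F, B5=E, B6=T, B7=E, B8=F, B9=F, B10=F, B11=T, B11=F, B12=T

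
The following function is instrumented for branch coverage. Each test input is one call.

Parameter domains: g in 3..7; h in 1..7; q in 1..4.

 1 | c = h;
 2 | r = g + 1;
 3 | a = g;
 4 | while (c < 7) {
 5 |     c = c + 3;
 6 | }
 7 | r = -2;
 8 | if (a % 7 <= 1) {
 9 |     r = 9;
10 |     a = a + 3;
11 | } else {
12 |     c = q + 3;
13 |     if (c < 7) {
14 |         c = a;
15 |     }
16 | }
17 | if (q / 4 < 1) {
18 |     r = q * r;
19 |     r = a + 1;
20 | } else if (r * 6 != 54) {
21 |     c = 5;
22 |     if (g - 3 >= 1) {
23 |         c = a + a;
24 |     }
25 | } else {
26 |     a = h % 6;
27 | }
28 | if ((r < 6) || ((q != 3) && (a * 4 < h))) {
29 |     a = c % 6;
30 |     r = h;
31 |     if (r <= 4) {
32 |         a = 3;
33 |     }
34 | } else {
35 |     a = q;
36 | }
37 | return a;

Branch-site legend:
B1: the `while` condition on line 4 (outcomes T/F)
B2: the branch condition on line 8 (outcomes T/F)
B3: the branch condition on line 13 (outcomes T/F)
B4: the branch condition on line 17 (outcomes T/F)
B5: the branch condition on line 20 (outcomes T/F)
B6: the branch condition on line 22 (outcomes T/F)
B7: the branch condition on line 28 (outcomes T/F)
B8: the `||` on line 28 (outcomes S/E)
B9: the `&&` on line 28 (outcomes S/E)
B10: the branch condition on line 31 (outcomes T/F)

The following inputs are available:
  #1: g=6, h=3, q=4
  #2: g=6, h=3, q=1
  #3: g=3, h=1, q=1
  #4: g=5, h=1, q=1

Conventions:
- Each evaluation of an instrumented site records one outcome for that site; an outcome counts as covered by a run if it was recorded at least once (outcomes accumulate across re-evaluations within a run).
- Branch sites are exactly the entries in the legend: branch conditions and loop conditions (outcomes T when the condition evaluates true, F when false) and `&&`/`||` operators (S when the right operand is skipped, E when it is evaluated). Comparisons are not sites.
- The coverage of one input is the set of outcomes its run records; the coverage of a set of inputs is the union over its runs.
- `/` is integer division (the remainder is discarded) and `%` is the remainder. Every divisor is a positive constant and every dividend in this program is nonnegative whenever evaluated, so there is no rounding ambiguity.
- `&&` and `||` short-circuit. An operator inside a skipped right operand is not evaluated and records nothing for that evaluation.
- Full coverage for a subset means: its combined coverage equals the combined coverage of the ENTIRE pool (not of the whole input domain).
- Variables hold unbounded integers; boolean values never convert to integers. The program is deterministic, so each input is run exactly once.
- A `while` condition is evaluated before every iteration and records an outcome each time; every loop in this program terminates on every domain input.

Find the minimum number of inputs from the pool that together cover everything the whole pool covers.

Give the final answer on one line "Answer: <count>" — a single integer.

input #1, g=6, h=3, q=4: events B1->T, B1->T, B1->F, B2->F, B3->F, B4->F, B5->T, B6->T, B8->S, B7->T, B10->T; outcomes B1=T, B1=F, B2=F, B3=F, B4=F, B5=T, B6=T, B7=T, B8=S, B10=T
input #2, g=6, h=3, q=1: events B1->T, B1->T, B1->F, B2->F, B3->T, B4->T, B8->E, B9->E, B7->F; outcomes B1=T, B1=F, B2=F, B3=T, B4=T, B7=F, B8=E, B9=E
input #3, g=3, h=1, q=1: events B1->T, B1->T, B1->F, B2->F, B3->T, B4->T, B8->S, B7->T, B10->T; outcomes B1=T, B1=F, B2=F, B3=T, B4=T, B7=T, B8=S, B10=T
input #4, g=5, h=1, q=1: events B1->T, B1->T, B1->F, B2->F, B3->T, B4->T, B8->E, B9->E, B7->F; outcomes B1=T, B1=F, B2=F, B3=T, B4=T, B7=F, B8=E, B9=E
pool-wide coverage (15 outcomes): B1=T, B1=F, B2=F, B3=T, B3=F, B4=T, B4=F, B5=T, B6=T, B7=T, B7=F, B8=S, B8=E, B9=E, B10=T
checked all size-1 subsets: none covers 15 outcomes (max 10/15)
the canonical winner is {1, 2}: size 2, full 15-outcome coverage, earliest index list among size-2 covers

Answer: 2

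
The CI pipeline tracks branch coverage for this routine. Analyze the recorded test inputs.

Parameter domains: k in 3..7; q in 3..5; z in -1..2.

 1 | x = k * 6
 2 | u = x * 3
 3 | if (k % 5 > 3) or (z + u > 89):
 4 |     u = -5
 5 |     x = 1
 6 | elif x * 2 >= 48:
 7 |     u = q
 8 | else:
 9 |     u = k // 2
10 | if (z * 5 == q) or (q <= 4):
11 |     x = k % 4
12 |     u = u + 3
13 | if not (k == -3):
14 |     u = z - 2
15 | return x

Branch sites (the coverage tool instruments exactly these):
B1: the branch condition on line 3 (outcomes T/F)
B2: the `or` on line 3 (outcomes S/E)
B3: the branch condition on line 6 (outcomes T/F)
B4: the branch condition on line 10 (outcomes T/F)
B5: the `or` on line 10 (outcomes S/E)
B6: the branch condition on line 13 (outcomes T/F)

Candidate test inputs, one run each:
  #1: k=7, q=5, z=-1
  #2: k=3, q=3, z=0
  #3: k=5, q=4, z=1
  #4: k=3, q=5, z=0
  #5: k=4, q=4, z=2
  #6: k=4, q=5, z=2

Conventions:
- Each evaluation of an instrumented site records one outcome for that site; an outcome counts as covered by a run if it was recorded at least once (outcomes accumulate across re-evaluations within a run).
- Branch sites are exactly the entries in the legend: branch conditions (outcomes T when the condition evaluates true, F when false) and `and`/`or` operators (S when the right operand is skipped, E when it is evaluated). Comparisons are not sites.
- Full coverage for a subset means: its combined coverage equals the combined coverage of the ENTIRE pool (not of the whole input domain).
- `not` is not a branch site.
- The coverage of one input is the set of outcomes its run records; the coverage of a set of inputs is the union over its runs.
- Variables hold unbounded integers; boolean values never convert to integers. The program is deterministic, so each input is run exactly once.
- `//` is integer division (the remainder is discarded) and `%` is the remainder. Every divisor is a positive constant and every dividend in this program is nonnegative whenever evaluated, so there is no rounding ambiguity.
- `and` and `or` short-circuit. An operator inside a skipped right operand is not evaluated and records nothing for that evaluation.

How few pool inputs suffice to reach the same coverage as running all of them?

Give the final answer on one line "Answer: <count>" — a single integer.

input #1, k=7, q=5, z=-1: events B2->E, B1->T, B5->E, B4->F, B6->T; outcomes B1=T, B2=E, B4=F, B5=E, B6=T
input #2, k=3, q=3, z=0: events B2->E, B1->F, B3->F, B5->E, B4->T, B6->T; outcomes B1=F, B2=E, B3=F, B4=T, B5=E, B6=T
input #3, k=5, q=4, z=1: events B2->E, B1->T, B5->E, B4->T, B6->T; outcomes B1=T, B2=E, B4=T, B5=E, B6=T
input #4, k=3, q=5, z=0: events B2->E, B1->F, B3->F, B5->E, B4->F, B6->T; outcomes B1=F, B2=E, B3=F, B4=F, B5=E, B6=T
input #5, k=4, q=4, z=2: events B2->S, B1->T, B5->E, B4->T, B6->T; outcomes B1=T, B2=S, B4=T, B5=E, B6=T
input #6, k=4, q=5, z=2: events B2->S, B1->T, B5->E, B4->F, B6->T; outcomes B1=T, B2=S, B4=F, B5=E, B6=T
union over all inputs: B1=T, B1=F, B2=S, B2=E, B3=F, B4=T, B4=F, B5=E, B6=T (9 outcomes)
every size-1 subset falls short of the 9 outcomes (best: 6/9)
the canonical winner is {2, 6}: size 2, full 9-outcome coverage, earliest index list among size-2 covers

Answer: 2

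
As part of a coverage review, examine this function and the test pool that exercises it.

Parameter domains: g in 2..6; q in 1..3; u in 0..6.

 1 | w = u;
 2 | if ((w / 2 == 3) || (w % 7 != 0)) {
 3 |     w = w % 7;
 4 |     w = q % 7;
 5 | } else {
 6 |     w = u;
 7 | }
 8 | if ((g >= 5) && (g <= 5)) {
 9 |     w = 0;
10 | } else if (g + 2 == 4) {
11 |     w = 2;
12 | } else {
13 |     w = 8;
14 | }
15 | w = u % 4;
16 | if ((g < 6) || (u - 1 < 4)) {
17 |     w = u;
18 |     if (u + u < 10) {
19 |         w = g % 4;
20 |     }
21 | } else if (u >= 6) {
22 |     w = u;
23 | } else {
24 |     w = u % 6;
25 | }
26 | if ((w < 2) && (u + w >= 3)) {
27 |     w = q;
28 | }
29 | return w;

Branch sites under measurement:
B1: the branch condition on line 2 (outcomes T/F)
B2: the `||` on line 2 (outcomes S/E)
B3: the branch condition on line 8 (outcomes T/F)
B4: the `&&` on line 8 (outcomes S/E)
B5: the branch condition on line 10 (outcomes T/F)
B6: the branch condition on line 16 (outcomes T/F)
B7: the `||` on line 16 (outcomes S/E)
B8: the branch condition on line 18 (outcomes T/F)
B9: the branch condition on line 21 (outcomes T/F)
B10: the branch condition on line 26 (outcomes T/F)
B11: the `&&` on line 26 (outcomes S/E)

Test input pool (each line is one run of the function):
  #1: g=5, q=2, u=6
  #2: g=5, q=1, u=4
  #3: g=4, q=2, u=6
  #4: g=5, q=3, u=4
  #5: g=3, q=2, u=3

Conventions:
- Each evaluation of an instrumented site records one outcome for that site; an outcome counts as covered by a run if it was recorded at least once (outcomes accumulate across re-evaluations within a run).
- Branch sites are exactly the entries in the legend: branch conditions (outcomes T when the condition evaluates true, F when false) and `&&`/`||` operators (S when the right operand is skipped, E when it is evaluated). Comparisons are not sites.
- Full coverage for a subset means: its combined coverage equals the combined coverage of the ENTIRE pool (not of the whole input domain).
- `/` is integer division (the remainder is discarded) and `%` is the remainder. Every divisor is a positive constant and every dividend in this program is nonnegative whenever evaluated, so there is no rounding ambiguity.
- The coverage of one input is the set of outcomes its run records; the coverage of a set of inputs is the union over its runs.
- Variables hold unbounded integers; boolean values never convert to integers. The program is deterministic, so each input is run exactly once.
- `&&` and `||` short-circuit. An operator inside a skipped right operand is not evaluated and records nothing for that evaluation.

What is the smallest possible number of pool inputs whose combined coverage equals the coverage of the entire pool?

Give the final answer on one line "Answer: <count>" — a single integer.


input #1, g=5, q=2, u=6: events B2->S, B1->T, B4->E, B3->T, B7->S, B6->T, B8->F, B11->S, B10->F; outcomes B1=T, B2=S, B3=T, B4=E, B6=T, B7=S, B8=F, B10=F, B11=S
input #2, g=5, q=1, u=4: events B2->E, B1->T, B4->E, B3->T, B7->S, B6->T, B8->T, B11->E, B10->T; outcomes B1=T, B2=E, B3=T, B4=E, B6=T, B7=S, B8=T, B10=T, B11=E
input #3, g=4, q=2, u=6: events B2->S, B1->T, B4->S, B3->F, B5->F, B7->S, B6->T, B8->F, B11->S, B10->F; outcomes B1=T, B2=S, B3=F, B4=S, B5=F, B6=T, B7=S, B8=F, B10=F, B11=S
input #4, g=5, q=3, u=4: events B2->E, B1->T, B4->E, B3->T, B7->S, B6->T, B8->T, B11->E, B10->T; outcomes B1=T, B2=E, B3=T, B4=E, B6=T, B7=S, B8=T, B10=T, B11=E
input #5, g=3, q=2, u=3: events B2->E, B1->T, B4->S, B3->F, B5->F, B7->S, B6->T, B8->T, B11->S, B10->F; outcomes B1=T, B2=E, B3=F, B4=S, B5=F, B6=T, B7=S, B8=T, B10=F, B11=S
union over all inputs: B1=T, B2=S, B2=E, B3=T, B3=F, B4=S, B4=E, B5=F, B6=T, B7=S, B8=T, B8=F, B10=T, B10=F, B11=S, B11=E (16 outcomes)
checked all size-1 subsets: none covers 16 outcomes (max 10/16)
size 2: inputs {2, 3} cover all 16 outcomes, and no lexicographically smaller subset of this size does
Answer: 2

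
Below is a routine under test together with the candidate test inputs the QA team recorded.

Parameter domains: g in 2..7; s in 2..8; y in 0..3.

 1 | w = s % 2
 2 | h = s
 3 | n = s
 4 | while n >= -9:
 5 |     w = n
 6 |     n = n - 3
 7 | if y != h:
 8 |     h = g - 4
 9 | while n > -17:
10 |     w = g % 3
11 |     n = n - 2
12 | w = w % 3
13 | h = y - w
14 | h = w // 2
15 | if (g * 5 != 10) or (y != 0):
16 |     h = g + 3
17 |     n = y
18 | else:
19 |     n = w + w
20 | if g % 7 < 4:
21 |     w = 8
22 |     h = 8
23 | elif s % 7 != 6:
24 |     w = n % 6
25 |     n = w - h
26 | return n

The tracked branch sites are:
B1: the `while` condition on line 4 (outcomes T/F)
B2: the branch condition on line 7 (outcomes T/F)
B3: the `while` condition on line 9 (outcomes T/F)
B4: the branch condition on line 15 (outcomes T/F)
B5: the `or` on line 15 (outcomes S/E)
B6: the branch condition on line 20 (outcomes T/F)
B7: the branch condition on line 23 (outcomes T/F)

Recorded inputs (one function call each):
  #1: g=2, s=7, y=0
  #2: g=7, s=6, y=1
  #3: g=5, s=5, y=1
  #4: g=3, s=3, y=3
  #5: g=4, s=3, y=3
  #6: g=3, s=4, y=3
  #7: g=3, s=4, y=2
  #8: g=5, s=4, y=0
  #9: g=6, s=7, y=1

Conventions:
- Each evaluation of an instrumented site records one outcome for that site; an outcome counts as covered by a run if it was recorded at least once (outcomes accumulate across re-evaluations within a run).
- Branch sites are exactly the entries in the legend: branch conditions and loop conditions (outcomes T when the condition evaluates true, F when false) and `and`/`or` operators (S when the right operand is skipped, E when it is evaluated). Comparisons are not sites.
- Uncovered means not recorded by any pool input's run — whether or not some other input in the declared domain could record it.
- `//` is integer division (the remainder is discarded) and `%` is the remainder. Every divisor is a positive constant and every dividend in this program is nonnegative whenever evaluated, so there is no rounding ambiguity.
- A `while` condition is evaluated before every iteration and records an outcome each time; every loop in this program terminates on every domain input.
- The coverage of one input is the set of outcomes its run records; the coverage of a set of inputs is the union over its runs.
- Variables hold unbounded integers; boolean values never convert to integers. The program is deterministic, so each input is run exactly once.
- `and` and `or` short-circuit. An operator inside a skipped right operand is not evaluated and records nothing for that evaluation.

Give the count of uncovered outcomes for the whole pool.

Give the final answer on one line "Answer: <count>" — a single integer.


run #1 (g=2, s=7, y=0) records B1=T, B1=F, B2=T, B3=T, B3=F, B4=F, B5=E, B6=T
run #2 (g=7, s=6, y=1) records B1=T, B1=F, B2=T, B3=T, B3=F, B4=T, B5=S, B6=T
run #3 (g=5, s=5, y=1) records B1=T, B1=F, B2=T, B3=T, B3=F, B4=T, B5=S, B6=F, B7=T
run #4 (g=3, s=3, y=3) records B1=T, B1=F, B2=F, B3=T, B3=F, B4=T, B5=S, B6=T
run #5 (g=4, s=3, y=3) records B1=T, B1=F, B2=F, B3=T, B3=F, B4=T, B5=S, B6=F, B7=T
run #6 (g=3, s=4, y=3) records B1=T, B1=F, B2=T, B3=T, B3=F, B4=T, B5=S, B6=T
run #7 (g=3, s=4, y=2) records B1=T, B1=F, B2=T, B3=T, B3=F, B4=T, B5=S, B6=T
run #8 (g=5, s=4, y=0) records B1=T, B1=F, B2=T, B3=T, B3=F, B4=T, B5=S, B6=F, B7=T
run #9 (g=6, s=7, y=1) records B1=T, B1=F, B2=T, B3=T, B3=F, B4=T, B5=S, B6=F, B7=T
union over the pool: B1=T, B1=F, B2=T, B2=F, B3=T, B3=F, B4=T, B4=F, B5=S, B5=E, B6=T, B6=F, B7=T
uncovered (1 of 14): B7=F
Answer: 1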